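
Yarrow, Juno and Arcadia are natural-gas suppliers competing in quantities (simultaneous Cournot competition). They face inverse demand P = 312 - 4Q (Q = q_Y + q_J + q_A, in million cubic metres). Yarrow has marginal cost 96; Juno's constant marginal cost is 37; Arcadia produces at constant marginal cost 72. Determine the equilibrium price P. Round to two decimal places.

129.25

Yarrow's profit: π_Y = (312 - 4Q)q_Y - (96q_Y). Setting ∂π_Y/∂q_Y = 0: 216 - 8q_Y - 4(q_J + q_A) = 0.
Juno's profit: π_J = (312 - 4Q)q_J - (37q_J). Setting ∂π_J/∂q_J = 0: 275 - 8q_J - 4(q_Y + q_A) = 0.
Arcadia's first-order condition: 240 - 8q_A - 4(q_Y + q_J) = 0.
Adding the 3 first-order conditions: 731 − 16Q = 0, so Q = 731/16.
Back-substituting: q_Y = (216 − 731/4)/4 = 133/16, q_J = (275 − 731/4)/4 = 369/16, q_A = (240 − 731/4)/4 = 229/16.
Total output Q = 731/16, so price P = 312 - 4·(731/16) = 517/4.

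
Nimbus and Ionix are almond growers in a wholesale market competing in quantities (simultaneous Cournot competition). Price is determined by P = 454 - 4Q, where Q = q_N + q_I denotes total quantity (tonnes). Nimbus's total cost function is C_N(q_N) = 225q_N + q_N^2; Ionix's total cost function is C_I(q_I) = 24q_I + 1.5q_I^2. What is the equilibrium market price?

276

Nimbus's profit: π_N = (454 - 4Q)q_N - (225q_N + q_N²). Setting ∂π_N/∂q_N = 0: 229 - 10q_N - 4(q_I) = 0.
Ionix's first-order condition: 430 - 11q_I - 4(q_N) = 0.
Best responses: q_N = (229 - 4q_I)/10, q_I = (430 - 4q_N)/11.
Substituting one into the other gives q_N = 17/2 and q_I = 36.
Total output Q = 89/2, so price P = 454 - 4·(89/2) = 276.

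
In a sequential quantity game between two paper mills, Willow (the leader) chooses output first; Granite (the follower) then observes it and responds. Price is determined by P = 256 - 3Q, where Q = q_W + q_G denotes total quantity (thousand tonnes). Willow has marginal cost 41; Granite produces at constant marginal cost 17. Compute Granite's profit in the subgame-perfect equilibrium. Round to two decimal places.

1716.02

The follower Granite best-responds to any q_W: π_G = (256 - 3Q)q_G - 17q_G.
Setting the follower's marginal profit to zero, 239 - 3q_W - 6q_G = 0, i.e. q_G = (239 - 3q_W)/6.
The leader anticipates this reaction. Substituting into P = 256 - 3Q gives P = 273/2 - (3/2)q_W, so π_W = (273/2 - (3/2)q_W)q_W - 41q_W.
The leader's first-order condition 191/2 - 3q_W = 0 yields q_W = 191/6.
Then q_G = (239 - 3·(191/6))/6 = 287/12.
Price P = 256 - 3·(223/4) = 355/4.
Granite's profit: (355/4 - 17)·(287/12) = 1716.0208.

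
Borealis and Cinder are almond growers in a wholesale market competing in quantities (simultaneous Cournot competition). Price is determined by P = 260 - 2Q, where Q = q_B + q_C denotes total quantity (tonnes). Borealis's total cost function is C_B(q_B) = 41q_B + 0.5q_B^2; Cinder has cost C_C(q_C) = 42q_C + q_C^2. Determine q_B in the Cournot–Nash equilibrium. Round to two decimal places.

Borealis's profit: π_B = (260 - 2Q)q_B - (41q_B + (1/2)q_B²). Setting ∂π_B/∂q_B = 0: 219 - 5q_B - 2(q_C) = 0.
Cinder's first-order condition: 218 - 6q_C - 2(q_B) = 0.
Rearranging gives the reaction functions q_B = (219 - 2q_C)/5 and q_C = (218 - 2q_B)/6.
Substituting one into the other gives q_B = 439/13 and q_C = 326/13.

33.77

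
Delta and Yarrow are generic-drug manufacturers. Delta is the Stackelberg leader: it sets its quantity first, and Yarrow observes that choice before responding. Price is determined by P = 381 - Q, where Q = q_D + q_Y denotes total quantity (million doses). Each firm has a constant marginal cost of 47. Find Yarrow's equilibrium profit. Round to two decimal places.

Solve by backward induction. Given q_D, the follower Yarrow maximises π_Y = (381 - q_D - q_Y)q_Y - 47q_Y.
∂π_Y/∂q_Y = 334 - q_D - 2q_Y = 0 gives the reaction function q_Y = (334 - q_D)/2.
Delta substitutes q_Y(q_D) into its own profit: π_D = q_D(381 - q_D - (334 - q_D)/2) - 47q_D = (214 - (1/2)q_D)q_D - 47q_D.
Leader FOC: 167 - q_D = 0, so q_D = 167.
Then q_Y = (334 - 167)/2 = 167/2.
Price P = 381 - 501/2 = 261/2.
Yarrow's profit: (261/2 - 47)·(167/2) = 6972.2500.

6972.25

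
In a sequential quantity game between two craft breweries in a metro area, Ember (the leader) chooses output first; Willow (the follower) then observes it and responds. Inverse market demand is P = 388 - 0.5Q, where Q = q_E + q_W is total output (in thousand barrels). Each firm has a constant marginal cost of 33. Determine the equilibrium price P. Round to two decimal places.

121.75

Solve by backward induction. Given q_E, the follower Willow maximises π_W = (388 - (1/2)q_E - (1/2)q_W)q_W - 33q_W.
Follower FOC: 355 - (1/2)q_E - q_W = 0, so q_W(q_E) = (355 - (1/2)q_E).
Ember substitutes q_W(q_E) into its own profit: π_E = q_E(388 - (1/2)q_E - (355 - (1/2)q_E)/2) - 33q_E = (421/2 - (1/4)q_E)q_E - 33q_E.
Maximising: ∂π_E/∂q_E = 355/2 - (1/2)q_E = 0, giving q_E = 355.
Then q_W = (355 - (1/2)·355) = 355/2.
Total output Q = 1065/2, so price P = 388 - (1/2)·(1065/2) = 487/4.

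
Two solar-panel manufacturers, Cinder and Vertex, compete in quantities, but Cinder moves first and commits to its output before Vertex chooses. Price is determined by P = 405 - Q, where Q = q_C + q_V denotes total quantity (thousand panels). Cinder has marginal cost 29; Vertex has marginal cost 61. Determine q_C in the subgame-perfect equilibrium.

204

The follower Vertex best-responds to any q_C: π_V = (405 - Q)q_V - 61q_V.
Follower FOC: 344 - q_C - 2q_V = 0, so q_V(q_C) = (344 - q_C)/2.
The leader anticipates this reaction. Substituting into P = 405 - Q gives P = 233 - (1/2)q_C, so π_C = (233 - (1/2)q_C)q_C - 29q_C.
Maximising: ∂π_C/∂q_C = 204 - q_C = 0, giving q_C = 204.
Then q_V = (344 - 204)/2 = 70.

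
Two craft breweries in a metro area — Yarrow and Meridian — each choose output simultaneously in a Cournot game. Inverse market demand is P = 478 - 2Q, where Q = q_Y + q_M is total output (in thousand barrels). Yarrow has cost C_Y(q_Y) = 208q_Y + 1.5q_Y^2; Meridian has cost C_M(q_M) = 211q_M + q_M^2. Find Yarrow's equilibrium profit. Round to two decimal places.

Yarrow's profit: π_Y = (478 - 2Q)q_Y - (208q_Y + (3/2)q_Y²). Setting ∂π_Y/∂q_Y = 0: 270 - 7q_Y - 2(q_M) = 0.
Meridian's first-order condition: 267 - 6q_M - 2(q_Y) = 0.
Rearranging gives the reaction functions q_Y = (270 - 2q_M)/7 and q_M = (267 - 2q_Y)/6.
Substituting one into the other gives q_Y = 543/19 and q_M = 1329/38.
Price P = 478 - 2·63.5526 = 350.8947.
Yarrow's profit: 350.8947·(543/19) - 208·(543/19) - (3/2)(543/19)² = 2858.6468.

2858.65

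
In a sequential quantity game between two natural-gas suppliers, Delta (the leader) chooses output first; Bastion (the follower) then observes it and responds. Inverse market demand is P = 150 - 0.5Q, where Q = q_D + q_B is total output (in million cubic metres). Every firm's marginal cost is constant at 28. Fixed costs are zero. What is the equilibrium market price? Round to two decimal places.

58.50

Solve by backward induction. Given q_D, the follower Bastion maximises π_B = (150 - (1/2)q_D - (1/2)q_B)q_B - 28q_B.
∂π_B/∂q_B = 122 - (1/2)q_D - q_B = 0 gives the reaction function q_B = (122 - (1/2)q_D).
The leader anticipates this reaction. Substituting into P = 150 - 0.5Q gives P = 89 - (1/4)q_D, so π_D = (89 - (1/4)q_D)q_D - 28q_D.
Maximising: ∂π_D/∂q_D = 61 - (1/2)q_D = 0, giving q_D = 122.
Then q_B = (122 - (1/2)·122) = 61.
Total output Q = 183, so price P = 150 - (1/2)·183 = 117/2.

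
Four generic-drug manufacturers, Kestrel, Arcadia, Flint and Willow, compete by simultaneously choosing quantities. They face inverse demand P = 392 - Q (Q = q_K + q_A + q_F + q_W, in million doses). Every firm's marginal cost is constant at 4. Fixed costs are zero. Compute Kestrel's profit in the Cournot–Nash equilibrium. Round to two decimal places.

6021.76

Each firm earns π_i = (392 - Q)q_i - 4q_i.
Setting ∂π_i/∂q_i = 0 with rivals' quantities fixed: 388 - 2q_i - Σ_{j≠i} q_j = 0.
By symmetry each firm produces the same amount; substituting Σ_{j≠i} q_j = 3q_i yields q_i = 388/5.
Price P = 392 - 1552/5 = 408/5.
Kestrel's profit: (408/5 - 4)·(388/5) = 6021.7600.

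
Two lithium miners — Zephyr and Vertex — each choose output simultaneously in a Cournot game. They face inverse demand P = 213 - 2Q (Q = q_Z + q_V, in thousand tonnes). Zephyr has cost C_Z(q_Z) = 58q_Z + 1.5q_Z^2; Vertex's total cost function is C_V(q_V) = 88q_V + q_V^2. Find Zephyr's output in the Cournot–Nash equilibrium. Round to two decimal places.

17.89

Zephyr's profit: π_Z = (213 - 2Q)q_Z - (58q_Z + (3/2)q_Z²). Setting ∂π_Z/∂q_Z = 0: 155 - 7q_Z - 2(q_V) = 0.
Vertex's profit: π_V = (213 - 2Q)q_V - (88q_V + q_V²). Setting ∂π_V/∂q_V = 0: 125 - 6q_V - 2(q_Z) = 0.
So q_Z = (155 - 2q_V)/7 and q_V = (125 - 2q_Z)/6.
Substituting one into the other gives q_Z = 340/19 and q_V = 565/38.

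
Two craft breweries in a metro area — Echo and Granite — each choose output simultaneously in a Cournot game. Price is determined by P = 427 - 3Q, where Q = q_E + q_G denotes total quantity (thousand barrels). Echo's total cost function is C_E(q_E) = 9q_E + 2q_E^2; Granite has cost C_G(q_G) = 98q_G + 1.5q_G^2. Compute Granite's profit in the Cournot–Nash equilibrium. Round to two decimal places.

2843.14

Echo's profit: π_E = (427 - 3Q)q_E - (9q_E + 2q_E²). Setting ∂π_E/∂q_E = 0: 418 - 10q_E - 3(q_G) = 0.
Granite's profit: π_G = (427 - 3Q)q_G - (98q_G + (3/2)q_G²). Setting ∂π_G/∂q_G = 0: 329 - 9q_G - 3(q_E) = 0.
Rearranging gives the reaction functions q_E = (418 - 3q_G)/10 and q_G = (329 - 3q_E)/9.
Substituting one into the other gives q_E = 925/27 and q_G = 25.1358.
Price P = 427 - 3·59.3951 = 248.8148.
Granite's profit: 248.8148·25.1358 - 98·25.1358 - (3/2)·25.1358² = 2843.1385.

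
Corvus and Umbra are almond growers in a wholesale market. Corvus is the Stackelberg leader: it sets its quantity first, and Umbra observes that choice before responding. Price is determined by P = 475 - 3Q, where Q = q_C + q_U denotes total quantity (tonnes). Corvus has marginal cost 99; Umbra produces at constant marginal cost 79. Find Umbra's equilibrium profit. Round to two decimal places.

3960.33

The follower Umbra best-responds to any q_C: π_U = (475 - 3Q)q_U - 79q_U.
Follower FOC: 396 - 3q_C - 6q_U = 0, so q_U(q_C) = (396 - 3q_C)/6.
The leader anticipates this reaction. Substituting into P = 475 - 3Q gives P = 277 - (3/2)q_C, so π_C = (277 - (3/2)q_C)q_C - 99q_C.
Maximising: ∂π_C/∂q_C = 178 - 3q_C = 0, giving q_C = 178/3.
Then q_U = (396 - 3·(178/3))/6 = 109/3.
Price P = 475 - 3·(287/3) = 188.
Umbra's profit: (188 - 79)·(109/3) = 3960.3333.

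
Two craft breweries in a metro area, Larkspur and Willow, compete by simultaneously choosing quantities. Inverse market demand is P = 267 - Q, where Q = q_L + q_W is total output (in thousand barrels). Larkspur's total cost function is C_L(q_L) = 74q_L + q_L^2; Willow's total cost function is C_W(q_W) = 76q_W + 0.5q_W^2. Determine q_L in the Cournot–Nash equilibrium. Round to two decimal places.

35.27

Larkspur's profit: π_L = (267 - Q)q_L - (74q_L + q_L²). Setting ∂π_L/∂q_L = 0: 193 - 4q_L - (q_W) = 0.
Willow's profit: π_W = (267 - Q)q_W - (76q_W + (1/2)q_W²). Setting ∂π_W/∂q_W = 0: 191 - 3q_W - (q_L) = 0.
Best responses: q_L = (193 - q_W)/4, q_W = (191 - q_L)/3.
Substituting one into the other gives q_L = 388/11 and q_W = 571/11.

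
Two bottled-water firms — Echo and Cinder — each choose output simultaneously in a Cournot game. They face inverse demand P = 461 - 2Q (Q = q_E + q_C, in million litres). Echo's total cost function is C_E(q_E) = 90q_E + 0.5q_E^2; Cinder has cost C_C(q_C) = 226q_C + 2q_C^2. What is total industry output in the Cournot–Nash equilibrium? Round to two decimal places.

Echo's profit: π_E = (461 - 2Q)q_E - (90q_E + (1/2)q_E²). Setting ∂π_E/∂q_E = 0: 371 - 5q_E - 2(q_C) = 0.
Cinder's first-order condition: 235 - 8q_C - 2(q_E) = 0.
Rearranging gives the reaction functions q_E = (371 - 2q_C)/5 and q_C = (235 - 2q_E)/8.
Substituting one into the other gives q_E = 1249/18 and q_C = 433/36.
Total output Q = 1249/18 + 433/36 = 977/12.

81.42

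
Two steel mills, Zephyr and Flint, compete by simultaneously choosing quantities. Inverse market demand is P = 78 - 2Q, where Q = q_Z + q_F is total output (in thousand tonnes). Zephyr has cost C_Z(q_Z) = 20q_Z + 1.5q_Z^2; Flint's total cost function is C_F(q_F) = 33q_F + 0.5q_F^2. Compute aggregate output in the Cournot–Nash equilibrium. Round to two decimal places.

12.87

Zephyr's profit: π_Z = (78 - 2Q)q_Z - (20q_Z + (3/2)q_Z²). Setting ∂π_Z/∂q_Z = 0: 58 - 7q_Z - 2(q_F) = 0.
Flint's first-order condition: 45 - 5q_F - 2(q_Z) = 0.
Best responses: q_Z = (58 - 2q_F)/7, q_F = (45 - 2q_Z)/5.
Solving the pair: q_Z = 200/31, q_F = 199/31.
Total output Q = 200/31 + 199/31 = 399/31.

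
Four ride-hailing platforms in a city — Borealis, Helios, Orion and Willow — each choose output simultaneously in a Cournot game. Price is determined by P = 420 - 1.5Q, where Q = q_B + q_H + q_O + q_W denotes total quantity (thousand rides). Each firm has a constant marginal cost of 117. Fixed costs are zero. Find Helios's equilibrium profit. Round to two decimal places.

A representative firm's profit is π_i = q_i(420 - 1.5Q) - 117q_i.
First-order condition (treating rivals' output as given): 303 - 3q_i - (3/2)·Σ_{j≠i} q_j = 0.
By symmetry each firm produces the same amount; substituting Σ_{j≠i} q_j = 3q_i yields q_i = 303/(15/2) = 202/5.
Price P = 420 - (3/2)·(808/5) = 888/5.
Helios's profit: (888/5 - 117)·(202/5) = 2448.2400.

2448.24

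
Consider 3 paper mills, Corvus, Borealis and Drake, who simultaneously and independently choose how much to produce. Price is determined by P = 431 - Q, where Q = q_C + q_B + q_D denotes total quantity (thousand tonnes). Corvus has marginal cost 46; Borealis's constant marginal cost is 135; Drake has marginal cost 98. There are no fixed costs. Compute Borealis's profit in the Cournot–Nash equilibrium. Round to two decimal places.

Corvus's profit: π_C = (431 - Q)q_C - (46q_C). Setting ∂π_C/∂q_C = 0: 385 - 2q_C - (q_B + q_D) = 0.
Borealis's first-order condition: 296 - 2q_B - (q_C + q_D) = 0.
Drake's profit: π_D = (431 - Q)q_D - (98q_D). Setting ∂π_D/∂q_D = 0: 333 - 2q_D - (q_C + q_B) = 0.
Adding the 3 conditions: 1014 − 2Q − 2Q = 0, i.e. Q = 507/2.
Back-substituting: q_C = (385 − 507/2) = 263/2, q_B = (296 − 507/2) = 85/2, q_D = (333 − 507/2) = 159/2.
Price P = 431 - 507/2 = 355/2.
Borealis's profit: (355/2 - 135)·(85/2) = 1806.2500.

1806.25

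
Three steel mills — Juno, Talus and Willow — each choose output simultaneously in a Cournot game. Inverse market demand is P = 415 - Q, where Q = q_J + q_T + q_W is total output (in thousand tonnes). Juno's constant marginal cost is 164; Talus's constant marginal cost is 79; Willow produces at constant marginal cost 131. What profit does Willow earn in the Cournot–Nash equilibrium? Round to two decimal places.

Juno's profit: π_J = (415 - Q)q_J - (164q_J). Setting ∂π_J/∂q_J = 0: 251 - 2q_J - (q_T + q_W) = 0.
Talus's first-order condition: 336 - 2q_T - (q_J + q_W) = 0.
Willow's first-order condition: 284 - 2q_W - (q_J + q_T) = 0.
Summing all 3 equations gives 871 − 4Q = 0, hence Q = 871/4.
Back-substituting: q_J = (251 − 871/4) = 133/4, q_T = (336 − 871/4) = 473/4, q_W = (284 − 871/4) = 265/4.
Price P = 415 - 871/4 = 789/4.
Willow's profit: (789/4 - 131)·(265/4) = 4389.0625.

4389.06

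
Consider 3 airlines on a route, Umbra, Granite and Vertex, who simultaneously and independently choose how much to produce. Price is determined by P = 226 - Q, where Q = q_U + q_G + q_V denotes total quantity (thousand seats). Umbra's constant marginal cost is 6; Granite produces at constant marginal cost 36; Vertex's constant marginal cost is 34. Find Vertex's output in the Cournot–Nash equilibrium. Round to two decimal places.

Umbra's profit: π_U = (226 - Q)q_U - (6q_U). Setting ∂π_U/∂q_U = 0: 220 - 2q_U - (q_G + q_V) = 0.
Granite's profit: π_G = (226 - Q)q_G - (36q_G). Setting ∂π_G/∂q_G = 0: 190 - 2q_G - (q_U + q_V) = 0.
Vertex's profit: π_V = (226 - Q)q_V - (34q_V). Setting ∂π_V/∂q_V = 0: 192 - 2q_V - (q_U + q_G) = 0.
Summing all 3 equations gives 602 − 4Q = 0, hence Q = 301/2.
Back-substituting: q_U = (220 − 301/2) = 139/2, q_G = (190 − 301/2) = 79/2, q_V = (192 − 301/2) = 83/2.

41.50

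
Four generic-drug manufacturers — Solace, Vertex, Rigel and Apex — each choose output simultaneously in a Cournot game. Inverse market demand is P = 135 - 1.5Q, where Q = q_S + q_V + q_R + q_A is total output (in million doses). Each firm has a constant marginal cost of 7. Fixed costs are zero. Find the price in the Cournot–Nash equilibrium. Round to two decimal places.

32.60

A representative firm's profit is π_i = q_i(135 - 1.5Q) - 7q_i.
Setting ∂π_i/∂q_i = 0 with rivals' quantities fixed: 128 - 3q_i - (3/2)·Σ_{j≠i} q_j = 0.
With identical firms every q_j equals q_i, so Σ_{j≠i} q_j = 3q_i and 128 = (15/2)q_i, giving q_i = 256/15.
Total output Q = 1024/15, so price P = 135 - (3/2)·(1024/15) = 163/5.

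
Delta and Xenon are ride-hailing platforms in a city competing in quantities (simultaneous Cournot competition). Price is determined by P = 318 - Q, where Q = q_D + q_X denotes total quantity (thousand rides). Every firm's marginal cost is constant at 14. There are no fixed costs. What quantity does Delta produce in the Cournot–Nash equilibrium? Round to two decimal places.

A representative firm's profit is π_i = q_i(318 - Q) - 14q_i.
Setting ∂π_i/∂q_i = 0 with rivals' quantities fixed: 304 - 2q_i - q_j = 0.
With identical firms every q_j equals q_i, so q_j = q_i and 304 = 3q_i, giving q_i = 304/3.

101.33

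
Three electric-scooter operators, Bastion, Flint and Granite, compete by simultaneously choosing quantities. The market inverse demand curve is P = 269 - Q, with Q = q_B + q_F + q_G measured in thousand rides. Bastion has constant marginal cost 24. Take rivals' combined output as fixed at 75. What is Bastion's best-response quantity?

With rivals' combined output fixed at 75, Bastion's profit is π_B = (269 - 75 - q_B)q_B - (24q_B) = (194 - q_B)q_B - (24q_B).
∂π_B/∂q_B = 170 - 2q_B = 0, so q_B = 85.

85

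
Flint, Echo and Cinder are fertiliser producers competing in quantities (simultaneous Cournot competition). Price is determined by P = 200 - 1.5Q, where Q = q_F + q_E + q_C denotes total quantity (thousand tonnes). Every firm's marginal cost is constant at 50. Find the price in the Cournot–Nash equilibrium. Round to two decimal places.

87.50

A representative firm's profit is π_i = q_i(200 - 1.5Q) - 50q_i.
First-order condition (treating rivals' output as given): 150 - 3q_i - (3/2)·Σ_{j≠i} q_j = 0.
With identical firms every q_j equals q_i, so Σ_{j≠i} q_j = 2q_i and 150 = 6q_i, giving q_i = 25.
Total output Q = 75, so price P = 200 - (3/2)·75 = 175/2.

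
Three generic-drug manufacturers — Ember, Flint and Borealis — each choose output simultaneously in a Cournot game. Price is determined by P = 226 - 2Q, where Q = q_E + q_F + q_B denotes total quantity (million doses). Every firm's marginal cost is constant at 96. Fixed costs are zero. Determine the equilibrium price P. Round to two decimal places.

128.50

Each firm earns π_i = (226 - 2Q)q_i - 96q_i.
Setting ∂π_i/∂q_i = 0 with rivals' quantities fixed: 130 - 4q_i - 2·Σ_{j≠i} q_j = 0.
With identical firms every q_j equals q_i, so Σ_{j≠i} q_j = 2q_i and 130 = 8q_i, giving q_i = 65/4.
Total output Q = 195/4, so price P = 226 - 2·(195/4) = 257/2.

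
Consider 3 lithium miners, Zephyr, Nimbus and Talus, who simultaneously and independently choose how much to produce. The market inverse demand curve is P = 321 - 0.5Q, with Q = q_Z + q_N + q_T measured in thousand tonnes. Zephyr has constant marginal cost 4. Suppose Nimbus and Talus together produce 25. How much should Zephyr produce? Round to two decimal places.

304.50

With rivals' combined output fixed at 25, Zephyr's profit is π_Z = (321 - (1/2)·25 - (1/2)q_Z)q_Z - (4q_Z) = (617/2 - (1/2)q_Z)q_Z - (4q_Z).
∂π_Z/∂q_Z = 609/2 - q_Z = 0, so q_Z = 609/2.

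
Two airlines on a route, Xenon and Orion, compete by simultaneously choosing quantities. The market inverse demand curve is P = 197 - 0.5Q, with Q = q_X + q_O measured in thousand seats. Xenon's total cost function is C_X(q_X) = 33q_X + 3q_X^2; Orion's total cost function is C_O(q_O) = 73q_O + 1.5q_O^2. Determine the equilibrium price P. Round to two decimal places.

172.14

Xenon's profit: π_X = (197 - 0.5Q)q_X - (33q_X + 3q_X²). Setting ∂π_X/∂q_X = 0: 164 - 7q_X - (1/2)(q_O) = 0.
Orion's profit: π_O = (197 - 0.5Q)q_O - (73q_O + (3/2)q_O²). Setting ∂π_O/∂q_O = 0: 124 - 4q_O - (1/2)(q_X) = 0.
So q_X = (164 - (1/2)q_O)/7 and q_O = (124 - (1/2)q_X)/4.
Substituting one into the other gives q_X = 792/37 and q_O = 1048/37.
Total output Q = 1840/37, so price P = 197 - (1/2)·(1840/37) = 172.1351.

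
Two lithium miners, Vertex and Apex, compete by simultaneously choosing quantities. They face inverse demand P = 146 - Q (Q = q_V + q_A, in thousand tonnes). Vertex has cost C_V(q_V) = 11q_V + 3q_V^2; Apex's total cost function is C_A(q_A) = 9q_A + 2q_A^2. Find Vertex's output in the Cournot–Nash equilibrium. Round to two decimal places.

14.32

Vertex's profit: π_V = (146 - Q)q_V - (11q_V + 3q_V²). Setting ∂π_V/∂q_V = 0: 135 - 8q_V - (q_A) = 0.
Apex's profit: π_A = (146 - Q)q_A - (9q_A + 2q_A²). Setting ∂π_A/∂q_A = 0: 137 - 6q_A - (q_V) = 0.
Best responses: q_V = (135 - q_A)/8, q_A = (137 - q_V)/6.
Solving the pair: q_V = 673/47, q_A = 961/47.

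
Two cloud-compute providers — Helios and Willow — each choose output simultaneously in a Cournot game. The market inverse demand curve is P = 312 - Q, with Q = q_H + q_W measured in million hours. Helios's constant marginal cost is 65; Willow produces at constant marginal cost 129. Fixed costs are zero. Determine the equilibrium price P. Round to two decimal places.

168.67

Helios's profit: π_H = (312 - Q)q_H - (65q_H). Setting ∂π_H/∂q_H = 0: 247 - 2q_H - (q_W) = 0.
Willow's profit: π_W = (312 - Q)q_W - (129q_W). Setting ∂π_W/∂q_W = 0: 183 - 2q_W - (q_H) = 0.
Rearranging gives the reaction functions q_H = (247 - q_W)/2 and q_W = (183 - q_H)/2.
Substituting one into the other gives q_H = 311/3 and q_W = 119/3.
Total output Q = 430/3, so price P = 312 - 430/3 = 506/3.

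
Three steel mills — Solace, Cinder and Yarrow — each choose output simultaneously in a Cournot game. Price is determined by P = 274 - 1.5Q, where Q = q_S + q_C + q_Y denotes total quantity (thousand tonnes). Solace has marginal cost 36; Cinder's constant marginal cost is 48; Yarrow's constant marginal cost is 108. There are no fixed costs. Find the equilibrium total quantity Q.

105

Solace's profit: π_S = (274 - 1.5Q)q_S - (36q_S). Setting ∂π_S/∂q_S = 0: 238 - 3q_S - (3/2)(q_C + q_Y) = 0.
Cinder's profit: π_C = (274 - 1.5Q)q_C - (48q_C). Setting ∂π_C/∂q_C = 0: 226 - 3q_C - (3/2)(q_S + q_Y) = 0.
Yarrow's first-order condition: 166 - 3q_Y - (3/2)(q_S + q_C) = 0.
Summing all 3 equations gives 630 − 6Q = 0, hence Q = 105.
Back-substituting: q_S = (238 − 315/2)/(3/2) = 161/3, q_C = (226 − 315/2)/(3/2) = 137/3, q_Y = (166 − 315/2)/(3/2) = 17/3.
Total output Q = 161/3 + 137/3 + 17/3 = 105.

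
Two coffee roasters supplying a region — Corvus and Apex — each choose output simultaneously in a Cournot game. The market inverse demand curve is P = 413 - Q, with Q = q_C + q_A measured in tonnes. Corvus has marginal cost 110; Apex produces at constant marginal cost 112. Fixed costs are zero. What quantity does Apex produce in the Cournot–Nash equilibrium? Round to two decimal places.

99.67

Corvus's profit: π_C = (413 - Q)q_C - (110q_C). Setting ∂π_C/∂q_C = 0: 303 - 2q_C - (q_A) = 0.
Apex's first-order condition: 301 - 2q_A - (q_C) = 0.
So q_C = (303 - q_A)/2 and q_A = (301 - q_C)/2.
Substituting one into the other gives q_C = 305/3 and q_A = 299/3.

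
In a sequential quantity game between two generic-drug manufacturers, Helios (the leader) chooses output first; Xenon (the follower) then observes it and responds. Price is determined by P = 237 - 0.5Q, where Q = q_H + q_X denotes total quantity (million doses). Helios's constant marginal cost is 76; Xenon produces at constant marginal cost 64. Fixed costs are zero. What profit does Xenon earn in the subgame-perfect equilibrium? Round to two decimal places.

4851.13

Solve by backward induction. Given q_H, the follower Xenon maximises π_X = (237 - (1/2)q_H - (1/2)q_X)q_X - 64q_X.
Follower FOC: 173 - (1/2)q_H - q_X = 0, so q_X(q_H) = (173 - (1/2)q_H).
Helios substitutes q_X(q_H) into its own profit: π_H = q_H(237 - (1/2)q_H - (173 - (1/2)q_H)/2) - 76q_H = (301/2 - (1/4)q_H)q_H - 76q_H.
Maximising: ∂π_H/∂q_H = 149/2 - (1/2)q_H = 0, giving q_H = 149.
Then q_X = (173 - (1/2)·149) = 197/2.
Price P = 237 - (1/2)·(495/2) = 453/4.
Xenon's profit: (453/4 - 64)·(197/2) = 4851.1250.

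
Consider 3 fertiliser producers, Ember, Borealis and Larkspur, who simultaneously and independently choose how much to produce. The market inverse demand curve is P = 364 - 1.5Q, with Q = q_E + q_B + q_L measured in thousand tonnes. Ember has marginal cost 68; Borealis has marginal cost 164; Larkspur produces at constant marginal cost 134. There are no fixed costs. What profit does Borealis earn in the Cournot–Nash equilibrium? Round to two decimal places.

228.17

Ember's profit: π_E = (364 - 1.5Q)q_E - (68q_E). Setting ∂π_E/∂q_E = 0: 296 - 3q_E - (3/2)(q_B + q_L) = 0.
Borealis's profit: π_B = (364 - 1.5Q)q_B - (164q_B). Setting ∂π_B/∂q_B = 0: 200 - 3q_B - (3/2)(q_E + q_L) = 0.
Larkspur's first-order condition: 230 - 3q_L - (3/2)(q_E + q_B) = 0.
Adding the 3 conditions: 726 − 3Q − 3Q = 0, i.e. Q = 121.
Back-substituting: q_E = (296 − 363/2)/(3/2) = 229/3, q_B = (200 − 363/2)/(3/2) = 37/3, q_L = (230 − 363/2)/(3/2) = 97/3.
Price P = 364 - (3/2)·121 = 365/2.
Borealis's profit: (365/2 - 164)·(37/3) = 1369/6.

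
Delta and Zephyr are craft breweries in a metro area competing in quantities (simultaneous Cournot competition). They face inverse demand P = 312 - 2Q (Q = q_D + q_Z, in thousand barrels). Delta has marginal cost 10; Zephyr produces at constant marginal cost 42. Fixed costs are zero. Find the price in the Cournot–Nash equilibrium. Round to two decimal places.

121.33

Delta's profit: π_D = (312 - 2Q)q_D - (10q_D). Setting ∂π_D/∂q_D = 0: 302 - 4q_D - 2(q_Z) = 0.
Zephyr's first-order condition: 270 - 4q_Z - 2(q_D) = 0.
Best responses: q_D = (302 - 2q_Z)/4, q_Z = (270 - 2q_D)/4.
Substituting one into the other gives q_D = 167/3 and q_Z = 119/3.
Total output Q = 286/3, so price P = 312 - 2·(286/3) = 364/3.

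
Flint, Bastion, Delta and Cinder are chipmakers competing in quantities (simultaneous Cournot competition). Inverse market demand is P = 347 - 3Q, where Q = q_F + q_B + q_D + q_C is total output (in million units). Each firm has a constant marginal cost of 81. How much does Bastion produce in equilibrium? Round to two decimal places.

Each firm earns π_i = (347 - 3Q)q_i - 81q_i.
First-order condition (treating rivals' output as given): 266 - 6q_i - 3·Σ_{j≠i} q_j = 0.
By symmetry each firm produces the same amount; substituting Σ_{j≠i} q_j = 3q_i yields q_i = 266/15.

17.73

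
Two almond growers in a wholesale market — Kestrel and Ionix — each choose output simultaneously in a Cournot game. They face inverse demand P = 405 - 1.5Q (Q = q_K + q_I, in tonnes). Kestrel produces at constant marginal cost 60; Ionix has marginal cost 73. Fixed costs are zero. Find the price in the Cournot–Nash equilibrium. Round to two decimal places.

Kestrel's profit: π_K = (405 - 1.5Q)q_K - (60q_K). Setting ∂π_K/∂q_K = 0: 345 - 3q_K - (3/2)(q_I) = 0.
Ionix's first-order condition: 332 - 3q_I - (3/2)(q_K) = 0.
Best responses: q_K = (345 - (3/2)q_I)/3, q_I = (332 - (3/2)q_K)/3.
Substituting one into the other gives q_K = 716/9 and q_I = 638/9.
Total output Q = 1354/9, so price P = 405 - (3/2)·(1354/9) = 538/3.

179.33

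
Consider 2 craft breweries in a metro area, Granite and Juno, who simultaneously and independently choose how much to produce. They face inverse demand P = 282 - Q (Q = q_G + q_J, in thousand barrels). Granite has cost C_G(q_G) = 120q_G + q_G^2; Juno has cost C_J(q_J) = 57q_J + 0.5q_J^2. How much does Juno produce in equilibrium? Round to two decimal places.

67.09

Granite's profit: π_G = (282 - Q)q_G - (120q_G + q_G²). Setting ∂π_G/∂q_G = 0: 162 - 4q_G - (q_J) = 0.
Juno's profit: π_J = (282 - Q)q_J - (57q_J + (1/2)q_J²). Setting ∂π_J/∂q_J = 0: 225 - 3q_J - (q_G) = 0.
So q_G = (162 - q_J)/4 and q_J = (225 - q_G)/3.
Solving the pair: q_G = 261/11, q_J = 738/11.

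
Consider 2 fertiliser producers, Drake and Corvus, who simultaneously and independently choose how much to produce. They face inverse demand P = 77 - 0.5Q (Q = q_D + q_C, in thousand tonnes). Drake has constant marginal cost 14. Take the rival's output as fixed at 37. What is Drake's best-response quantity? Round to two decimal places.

With the rival's output fixed at 37, Drake's profit is π_D = (77 - (1/2)·37 - (1/2)q_D)q_D - (14q_D) = (117/2 - (1/2)q_D)q_D - (14q_D).
∂π_D/∂q_D = 89/2 - q_D = 0, so q_D = 89/2.

44.50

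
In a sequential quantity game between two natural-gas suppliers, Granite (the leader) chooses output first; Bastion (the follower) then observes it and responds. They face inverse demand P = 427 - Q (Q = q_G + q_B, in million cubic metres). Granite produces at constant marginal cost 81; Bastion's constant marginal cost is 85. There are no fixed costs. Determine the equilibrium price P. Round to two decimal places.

168.50

The follower Bastion best-responds to any q_G: π_B = (427 - Q)q_B - 85q_B.
Follower FOC: 342 - q_G - 2q_B = 0, so q_B(q_G) = (342 - q_G)/2.
Granite substitutes q_B(q_G) into its own profit: π_G = q_G(427 - q_G - (342 - q_G)/2) - 81q_G = (256 - (1/2)q_G)q_G - 81q_G.
Maximising: ∂π_G/∂q_G = 175 - q_G = 0, giving q_G = 175.
Then q_B = (342 - 175)/2 = 167/2.
Total output Q = 517/2, so price P = 427 - 517/2 = 337/2.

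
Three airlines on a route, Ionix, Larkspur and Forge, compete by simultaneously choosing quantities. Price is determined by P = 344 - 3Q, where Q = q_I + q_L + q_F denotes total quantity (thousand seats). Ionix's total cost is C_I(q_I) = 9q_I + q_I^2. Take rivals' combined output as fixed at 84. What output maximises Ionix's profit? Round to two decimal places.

10.38

With rivals' combined output fixed at 84, Ionix's profit is π_I = (344 - 3·84 - 3q_I)q_I - (9q_I + q_I²) = (92 - 3q_I)q_I - (9q_I + q_I²).
∂π_I/∂q_I = 83 - 8q_I = 0, so q_I = 83/8.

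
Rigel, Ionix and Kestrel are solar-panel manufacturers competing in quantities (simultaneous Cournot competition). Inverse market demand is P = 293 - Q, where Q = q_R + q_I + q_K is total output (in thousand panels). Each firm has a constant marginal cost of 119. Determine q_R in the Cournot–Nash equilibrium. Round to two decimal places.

A representative firm's profit is π_i = q_i(293 - Q) - 119q_i.
First-order condition (treating rivals' output as given): 174 - 2q_i - Σ_{j≠i} q_j = 0.
With identical firms every q_j equals q_i, so Σ_{j≠i} q_j = 2q_i and 174 = 4q_i, giving q_i = 87/2.

43.50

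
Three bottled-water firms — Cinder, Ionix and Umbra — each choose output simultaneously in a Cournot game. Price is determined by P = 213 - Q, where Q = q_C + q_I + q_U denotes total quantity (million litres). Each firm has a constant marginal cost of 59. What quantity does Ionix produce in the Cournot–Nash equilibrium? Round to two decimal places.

38.50

A representative firm's profit is π_i = q_i(213 - Q) - 59q_i.
First-order condition (treating rivals' output as given): 154 - 2q_i - Σ_{j≠i} q_j = 0.
With identical firms every q_j equals q_i, so Σ_{j≠i} q_j = 2q_i and 154 = 4q_i, giving q_i = 77/2.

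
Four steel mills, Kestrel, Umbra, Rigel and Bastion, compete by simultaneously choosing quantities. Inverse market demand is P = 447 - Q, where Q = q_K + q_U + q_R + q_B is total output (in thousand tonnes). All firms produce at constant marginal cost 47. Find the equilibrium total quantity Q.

320

Each firm earns π_i = (447 - Q)q_i - 47q_i.
First-order condition (treating rivals' output as given): 400 - 2q_i - Σ_{j≠i} q_j = 0.
By symmetry each firm produces the same amount; substituting Σ_{j≠i} q_j = 3q_i yields q_i = 400/5 = 80.
Total output Q = 80 + 80 + 80 + 80 = 320.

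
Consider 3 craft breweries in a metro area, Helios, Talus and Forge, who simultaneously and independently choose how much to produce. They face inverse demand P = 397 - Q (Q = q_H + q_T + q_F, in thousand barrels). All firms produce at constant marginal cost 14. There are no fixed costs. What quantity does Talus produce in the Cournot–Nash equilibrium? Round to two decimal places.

A representative firm's profit is π_i = q_i(397 - Q) - 14q_i.
First-order condition (treating rivals' output as given): 383 - 2q_i - Σ_{j≠i} q_j = 0.
With identical firms every q_j equals q_i, so Σ_{j≠i} q_j = 2q_i and 383 = 4q_i, giving q_i = 383/4.

95.75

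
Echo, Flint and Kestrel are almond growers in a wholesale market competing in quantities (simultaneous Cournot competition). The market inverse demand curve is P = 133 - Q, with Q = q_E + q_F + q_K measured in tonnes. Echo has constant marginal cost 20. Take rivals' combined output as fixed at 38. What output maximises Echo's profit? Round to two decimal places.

37.50

With rivals' combined output fixed at 38, Echo's profit is π_E = (133 - 38 - q_E)q_E - (20q_E) = (95 - q_E)q_E - (20q_E).
∂π_E/∂q_E = 75 - 2q_E = 0, so q_E = 75/2.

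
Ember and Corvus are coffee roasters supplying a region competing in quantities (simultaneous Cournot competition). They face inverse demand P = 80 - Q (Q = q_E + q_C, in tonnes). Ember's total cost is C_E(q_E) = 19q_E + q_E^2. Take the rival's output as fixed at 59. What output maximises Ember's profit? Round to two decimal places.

With the rival's output fixed at 59, Ember's profit is π_E = (80 - 59 - q_E)q_E - (19q_E + q_E²) = (21 - q_E)q_E - (19q_E + q_E²).
∂π_E/∂q_E = 2 - 4q_E = 0, so q_E = 1/2.

0.50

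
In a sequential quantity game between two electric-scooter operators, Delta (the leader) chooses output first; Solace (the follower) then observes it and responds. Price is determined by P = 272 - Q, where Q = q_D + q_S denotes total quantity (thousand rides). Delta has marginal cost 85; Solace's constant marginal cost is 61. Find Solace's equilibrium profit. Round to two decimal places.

Solve by backward induction. Given q_D, the follower Solace maximises π_S = (272 - q_D - q_S)q_S - 61q_S.
∂π_S/∂q_S = 211 - q_D - 2q_S = 0 gives the reaction function q_S = (211 - q_D)/2.
Delta substitutes q_S(q_D) into its own profit: π_D = q_D(272 - q_D - (211 - q_D)/2) - 85q_D = (333/2 - (1/2)q_D)q_D - 85q_D.
The leader's first-order condition 163/2 - q_D = 0 yields q_D = 163/2.
Then q_S = (211 - 163/2)/2 = 259/4.
Price P = 272 - 585/4 = 503/4.
Solace's profit: (503/4 - 61)·(259/4) = 4192.5625.

4192.56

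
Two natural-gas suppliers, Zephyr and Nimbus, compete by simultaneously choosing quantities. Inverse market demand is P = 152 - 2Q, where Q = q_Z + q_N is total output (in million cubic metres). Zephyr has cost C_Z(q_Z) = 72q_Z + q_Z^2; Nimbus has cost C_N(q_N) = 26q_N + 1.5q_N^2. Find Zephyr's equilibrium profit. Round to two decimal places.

197.09

Zephyr's profit: π_Z = (152 - 2Q)q_Z - (72q_Z + q_Z²). Setting ∂π_Z/∂q_Z = 0: 80 - 6q_Z - 2(q_N) = 0.
Nimbus's profit: π_N = (152 - 2Q)q_N - (26q_N + (3/2)q_N²). Setting ∂π_N/∂q_N = 0: 126 - 7q_N - 2(q_Z) = 0.
So q_Z = (80 - 2q_N)/6 and q_N = (126 - 2q_Z)/7.
Solving the pair: q_Z = 154/19, q_N = 298/19.
Price P = 152 - 2·(452/19) = 1984/19.
Zephyr's profit: (1984/19)·(154/19) - 72·(154/19) - (154/19)² = 197.0859.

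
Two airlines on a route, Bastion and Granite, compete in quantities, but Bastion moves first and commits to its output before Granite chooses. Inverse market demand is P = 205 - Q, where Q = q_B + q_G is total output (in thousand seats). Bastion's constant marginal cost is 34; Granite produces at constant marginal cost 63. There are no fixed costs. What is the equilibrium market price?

The follower Granite best-responds to any q_B: π_G = (205 - Q)q_G - 63q_G.
Follower FOC: 142 - q_B - 2q_G = 0, so q_G(q_B) = (142 - q_B)/2.
Bastion substitutes q_G(q_B) into its own profit: π_B = q_B(205 - q_B - (142 - q_B)/2) - 34q_B = (134 - (1/2)q_B)q_B - 34q_B.
Leader FOC: 100 - q_B = 0, so q_B = 100.
Then q_G = (142 - 100)/2 = 21.
Total output Q = 121, so price P = 205 - 121 = 84.

84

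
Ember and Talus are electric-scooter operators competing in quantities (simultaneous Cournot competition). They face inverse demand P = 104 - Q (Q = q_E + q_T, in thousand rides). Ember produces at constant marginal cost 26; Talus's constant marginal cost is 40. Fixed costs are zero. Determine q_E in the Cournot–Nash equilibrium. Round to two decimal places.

30.67

Ember's profit: π_E = (104 - Q)q_E - (26q_E). Setting ∂π_E/∂q_E = 0: 78 - 2q_E - (q_T) = 0.
Talus's first-order condition: 64 - 2q_T - (q_E) = 0.
Best responses: q_E = (78 - q_T)/2, q_T = (64 - q_E)/2.
Substituting one into the other gives q_E = 92/3 and q_T = 50/3.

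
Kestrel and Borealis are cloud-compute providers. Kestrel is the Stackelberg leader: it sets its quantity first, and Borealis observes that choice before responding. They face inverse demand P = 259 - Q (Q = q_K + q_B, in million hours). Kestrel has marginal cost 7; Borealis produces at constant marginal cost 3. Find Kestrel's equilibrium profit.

7688

The follower Borealis best-responds to any q_K: π_B = (259 - Q)q_B - 3q_B.
∂π_B/∂q_B = 256 - q_K - 2q_B = 0 gives the reaction function q_B = (256 - q_K)/2.
Kestrel substitutes q_B(q_K) into its own profit: π_K = q_K(259 - q_K - (256 - q_K)/2) - 7q_K = (131 - (1/2)q_K)q_K - 7q_K.
Leader FOC: 124 - q_K = 0, so q_K = 124.
Then q_B = (256 - 124)/2 = 66.
Price P = 259 - 190 = 69.
Kestrel's profit: (69 - 7)·124 = 7688.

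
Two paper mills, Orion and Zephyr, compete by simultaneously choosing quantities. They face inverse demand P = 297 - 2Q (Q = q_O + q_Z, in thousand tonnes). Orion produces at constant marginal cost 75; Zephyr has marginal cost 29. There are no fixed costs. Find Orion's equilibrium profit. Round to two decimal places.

Orion's profit: π_O = (297 - 2Q)q_O - (75q_O). Setting ∂π_O/∂q_O = 0: 222 - 4q_O - 2(q_Z) = 0.
Zephyr's first-order condition: 268 - 4q_Z - 2(q_O) = 0.
So q_O = (222 - 2q_Z)/4 and q_Z = (268 - 2q_O)/4.
Solving the pair: q_O = 88/3, q_Z = 157/3.
Price P = 297 - 2·(245/3) = 401/3.
Orion's profit: (401/3 - 75)·(88/3) = 1720.8889.

1720.89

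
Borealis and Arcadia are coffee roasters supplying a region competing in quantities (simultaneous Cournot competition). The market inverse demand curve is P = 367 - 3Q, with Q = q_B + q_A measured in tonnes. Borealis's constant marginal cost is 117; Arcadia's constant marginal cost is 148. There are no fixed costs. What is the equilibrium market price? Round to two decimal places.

Borealis's profit: π_B = (367 - 3Q)q_B - (117q_B). Setting ∂π_B/∂q_B = 0: 250 - 6q_B - 3(q_A) = 0.
Arcadia's profit: π_A = (367 - 3Q)q_A - (148q_A). Setting ∂π_A/∂q_A = 0: 219 - 6q_A - 3(q_B) = 0.
Best responses: q_B = (250 - 3q_A)/6, q_A = (219 - 3q_B)/6.
Solving the pair: q_B = 281/9, q_A = 188/9.
Total output Q = 469/9, so price P = 367 - 3·(469/9) = 632/3.

210.67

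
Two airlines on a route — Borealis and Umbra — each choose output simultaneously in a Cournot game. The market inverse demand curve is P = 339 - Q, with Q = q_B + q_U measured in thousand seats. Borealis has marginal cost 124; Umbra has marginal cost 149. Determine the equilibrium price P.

204

Borealis's profit: π_B = (339 - Q)q_B - (124q_B). Setting ∂π_B/∂q_B = 0: 215 - 2q_B - (q_U) = 0.
Umbra's first-order condition: 190 - 2q_U - (q_B) = 0.
Best responses: q_B = (215 - q_U)/2, q_U = (190 - q_B)/2.
Solving the pair: q_B = 80, q_U = 55.
Total output Q = 135, so price P = 339 - 135 = 204.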